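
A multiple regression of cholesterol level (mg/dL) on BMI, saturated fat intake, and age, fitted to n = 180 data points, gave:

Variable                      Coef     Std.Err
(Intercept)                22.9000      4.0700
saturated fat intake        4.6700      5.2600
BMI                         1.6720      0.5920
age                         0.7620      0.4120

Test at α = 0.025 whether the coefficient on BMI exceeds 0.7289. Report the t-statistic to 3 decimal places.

t = 1.593

Read off: b = 1.6720, SE = 0.5920 for BMI.
H₀: β₁ = 0.7289 vs H₁: β₁ > 0.7289.
t = (1.6720 − 0.7289) / 0.5920 = 1.593.
df = n − k − 1 = 180 − 3 − 1 = 176.
One-sided p ≈ 0.0565, which is ≥ 0.025, so fail to reject H₀.
The data do not give significant evidence that the true slope on BMI exceeds 0.7289 mg/dL per unit, holding the other predictors fixed.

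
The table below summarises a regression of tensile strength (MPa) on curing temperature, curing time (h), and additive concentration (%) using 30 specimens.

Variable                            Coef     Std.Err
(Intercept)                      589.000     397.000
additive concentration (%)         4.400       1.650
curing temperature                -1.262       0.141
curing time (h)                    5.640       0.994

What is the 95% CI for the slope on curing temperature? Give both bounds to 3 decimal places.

Read off: b = -1.262, SE = 0.141 for curing temperature.
df = n − k − 1 = 30 − 3 − 1 = 26.
t* = t_{0.025, 26} = 2.055529.
Margin = t* × SE = 2.055529 × 0.141 = 0.28983.
CI: -1.262 ± 0.28983 → (-1.552, -0.972).

(-1.552, -0.972)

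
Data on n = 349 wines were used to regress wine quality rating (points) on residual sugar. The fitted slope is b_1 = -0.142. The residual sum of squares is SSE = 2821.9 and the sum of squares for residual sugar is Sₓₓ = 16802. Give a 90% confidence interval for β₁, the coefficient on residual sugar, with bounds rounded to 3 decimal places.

(-0.178, -0.106)

MSE = SSE/(n − 2) = 2821.9/347 = 8.13228.
SE(b_1) = √(MSE/Sₓₓ) = √(8.13228/16802) = 0.0220001.
df = n − 2 = 347.
t* = t_{0.05, 347} = 1.649257.
Margin = t* × SE = 1.649257 × 0.0220001 = 0.03628.
CI: -0.142 ± 0.03628 → (-0.178, -0.106).
With 90% confidence, each one-unit increase in residual sugar is associated with a change of between -0.178 and -0.106 points in wine quality rating.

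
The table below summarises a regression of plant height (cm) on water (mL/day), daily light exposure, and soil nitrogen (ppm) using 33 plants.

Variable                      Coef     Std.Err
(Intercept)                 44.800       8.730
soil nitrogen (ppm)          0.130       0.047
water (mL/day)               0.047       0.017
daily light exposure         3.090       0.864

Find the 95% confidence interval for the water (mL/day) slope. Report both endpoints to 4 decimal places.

(0.0122, 0.0818)

Read off: b = 0.047, SE = 0.017 for water (mL/day).
df = n − k − 1 = 33 − 3 − 1 = 29.
t* = t_{0.025, 29} = 2.04523.
Margin = t* × SE = 2.04523 × 0.017 = 0.034769.
CI: 0.047 ± 0.034769 → (0.0122, 0.0818).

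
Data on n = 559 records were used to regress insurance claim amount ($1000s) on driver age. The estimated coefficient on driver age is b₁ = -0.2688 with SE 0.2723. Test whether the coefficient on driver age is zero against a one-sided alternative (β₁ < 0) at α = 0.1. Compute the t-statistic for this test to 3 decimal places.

t = -0.987

H₀: β₁ = 0 vs H₁: β₁ < 0.
t = (b₁ − β₁⁰)/SE = -0.2688 / 0.2723 = -0.987.
df = n − 2 = 559 − 2 = 557.
One-sided p ≈ 0.1620, which is ≥ 0.1, so fail to reject H₀.
The data do not give significant evidence that the true slope on driver age is negative.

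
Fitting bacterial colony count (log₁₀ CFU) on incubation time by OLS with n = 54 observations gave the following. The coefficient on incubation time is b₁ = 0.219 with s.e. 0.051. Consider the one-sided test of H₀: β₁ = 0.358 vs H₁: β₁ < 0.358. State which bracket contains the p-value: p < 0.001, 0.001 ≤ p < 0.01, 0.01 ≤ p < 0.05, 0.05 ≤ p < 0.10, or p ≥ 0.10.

t = (0.219 − 0.358) / 0.051 = -2.725.
df = n − 2 = 54 − 2 = 52.
One-sided p = P(T_{52} < t) ≈ 0.0044.
So 0.001 ≤ p < 0.01.

0.001 ≤ p < 0.01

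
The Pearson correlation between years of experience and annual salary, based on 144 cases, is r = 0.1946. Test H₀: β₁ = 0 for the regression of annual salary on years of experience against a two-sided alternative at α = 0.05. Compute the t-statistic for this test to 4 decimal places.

t = 2.3641

t = r·√(n − 2)/√(1 − r²) = 0.1946·√142/√0.962131 = 2.3641.
df = n − 2 = 142.
Two-sided p ≈ 0.0194, which is < 0.05, so reject H₀.
There is evidence of a linear association between years of experience and annual salary.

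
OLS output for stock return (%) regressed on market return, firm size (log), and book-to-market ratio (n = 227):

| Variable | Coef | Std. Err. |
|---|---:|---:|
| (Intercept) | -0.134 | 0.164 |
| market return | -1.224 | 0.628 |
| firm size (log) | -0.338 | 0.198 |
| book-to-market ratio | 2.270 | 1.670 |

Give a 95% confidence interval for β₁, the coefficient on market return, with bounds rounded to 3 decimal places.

(-2.462, 0.014)

Read off: b = -1.224, SE = 0.628 for market return.
df = n − k − 1 = 227 − 3 − 1 = 223.
t* = t_{0.025, 223} = 1.970659.
Margin = t* × SE = 1.970659 × 0.628 = 1.23757.
CI: -1.224 ± 1.23757 → (-2.462, 0.014).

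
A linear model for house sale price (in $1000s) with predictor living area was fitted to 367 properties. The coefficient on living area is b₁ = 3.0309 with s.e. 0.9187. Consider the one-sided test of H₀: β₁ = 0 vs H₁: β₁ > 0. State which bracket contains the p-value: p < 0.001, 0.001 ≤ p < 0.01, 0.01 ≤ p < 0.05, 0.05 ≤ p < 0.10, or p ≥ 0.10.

t = 3.0309 / 0.9187 = 3.299.
df = n − 2 = 367 − 2 = 365.
One-sided p = P(T_{365} > t) ≈ 0.0005.
So p < 0.001.

p < 0.001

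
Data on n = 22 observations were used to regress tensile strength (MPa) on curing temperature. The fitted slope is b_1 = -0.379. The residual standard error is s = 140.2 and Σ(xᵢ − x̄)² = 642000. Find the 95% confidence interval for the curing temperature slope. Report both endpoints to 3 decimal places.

SE(b_1) = s/√Sₓₓ = 140.2/√642000 = 0.174977.
df = n − 2 = 20.
t* = t_{0.025, 20} = 2.085963.
Margin = t* × SE = 2.085963 × 0.174977 = 0.36500.
CI: -0.379 ± 0.36500 → (-0.744, -0.014).
With 95% confidence, each one-unit increase in curing temperature is associated with a change of between -0.744 and -0.014 MPa in tensile strength.

(-0.744, -0.014)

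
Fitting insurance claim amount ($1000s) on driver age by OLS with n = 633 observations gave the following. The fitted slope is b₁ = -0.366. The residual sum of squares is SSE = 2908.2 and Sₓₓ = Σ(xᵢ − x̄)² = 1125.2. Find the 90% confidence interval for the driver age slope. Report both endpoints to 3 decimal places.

(-0.471, -0.261)

MSE = SSE/(n − 2) = 2908.2/631 = 4.60887.
SE(b₁) = √(MSE/Sₓₓ) = √(4.60887/1125.2) = 0.0640004.
df = n − 2 = 631.
t* = t_{0.05, 631} = 1.647272.
Margin = t* × SE = 1.647272 × 0.0640004 = 0.10543.
CI: -0.366 ± 0.10543 → (-0.471, -0.261).
With 90% confidence, each one-unit increase in driver age is associated with a change of between -0.471 and -0.261 $1000s in insurance claim amount.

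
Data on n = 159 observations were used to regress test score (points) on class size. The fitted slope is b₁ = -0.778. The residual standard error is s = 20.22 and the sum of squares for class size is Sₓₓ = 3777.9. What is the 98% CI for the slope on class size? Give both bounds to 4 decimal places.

(-1.5512, -0.0048)

SE(b₁) = s/√Sₓₓ = 20.22/√3777.9 = 0.32897.
df = n − 2 = 157.
t* = t_{0.01, 157} = 2.350334.
Margin = t* × SE = 2.350334 × 0.32897 = 0.773189.
CI: -0.778 ± 0.773189 → (-1.5512, -0.0048).
With 98% confidence, each one-unit increase in class size is associated with a change of between -1.5512 and -0.0048 points in test score.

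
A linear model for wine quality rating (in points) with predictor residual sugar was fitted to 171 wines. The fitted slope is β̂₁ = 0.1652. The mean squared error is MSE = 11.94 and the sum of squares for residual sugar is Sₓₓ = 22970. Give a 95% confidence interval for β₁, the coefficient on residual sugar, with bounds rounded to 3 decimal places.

(0.120, 0.210)

SE(β̂₁) = √(MSE/Sₓₓ) = √(11.94/22970) = 0.0227993.
df = n − 2 = 169.
t* = t_{0.025, 169} = 1.9741.
Margin = t* × SE = 1.9741 × 0.0227993 = 0.04501.
CI: 0.1652 ± 0.04501 → (0.120, 0.210).
With 95% confidence, each one-unit increase in residual sugar is associated with a change of between 0.120 and 0.210 points in wine quality rating.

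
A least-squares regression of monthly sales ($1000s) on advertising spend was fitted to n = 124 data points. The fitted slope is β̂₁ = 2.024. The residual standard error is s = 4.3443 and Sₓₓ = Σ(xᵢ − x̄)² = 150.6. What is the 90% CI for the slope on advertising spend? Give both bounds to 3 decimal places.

SE(β̂₁) = s/√Sₓₓ = 4.3443/√150.6 = 0.354003.
df = n − 2 = 122.
t* = t_{0.05, 122} = 1.657439.
Margin = t* × SE = 1.657439 × 0.354003 = 0.58674.
CI: 2.024 ± 0.58674 → (1.437, 2.611).
With 90% confidence, each one-unit increase in advertising spend is associated with a change of between 1.437 and 2.611 $1000s in monthly sales.

(1.437, 2.611)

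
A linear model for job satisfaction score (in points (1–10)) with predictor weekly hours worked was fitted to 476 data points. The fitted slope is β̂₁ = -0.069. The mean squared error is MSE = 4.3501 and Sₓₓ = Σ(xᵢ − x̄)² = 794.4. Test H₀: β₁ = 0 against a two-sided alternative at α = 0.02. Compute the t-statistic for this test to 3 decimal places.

t = -0.932

SE(β̂₁) = √(MSE/Sₓₓ) = √(4.3501/794.4) = 0.0739997.
t = -0.069 / 0.0739997 = -0.932.
df = n − 2 = 474.
Two-sided p ≈ 0.3516, which is ≥ 0.02, so fail to reject H₀.
The data do not give significant evidence of an association between weekly hours worked and job satisfaction score.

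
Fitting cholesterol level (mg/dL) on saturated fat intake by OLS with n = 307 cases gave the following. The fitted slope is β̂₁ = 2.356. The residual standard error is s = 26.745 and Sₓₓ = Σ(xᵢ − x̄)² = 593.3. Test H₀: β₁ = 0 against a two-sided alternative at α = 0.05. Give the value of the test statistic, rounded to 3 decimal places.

t = 2.146

SE(β̂₁) = s/√Sₓₓ = 26.745/√593.3 = 1.09801.
t = 2.356 / 1.09801 = 2.146.
df = n − 2 = 305.
Two-sided p ≈ 0.0327, which is < 0.05, so reject H₀.
There is evidence that saturated fat intake is associated with cholesterol level.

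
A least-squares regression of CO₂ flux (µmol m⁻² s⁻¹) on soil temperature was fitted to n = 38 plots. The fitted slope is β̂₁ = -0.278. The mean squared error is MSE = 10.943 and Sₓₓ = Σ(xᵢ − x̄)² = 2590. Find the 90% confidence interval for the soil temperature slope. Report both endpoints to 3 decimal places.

SE(β̂₁) = √(MSE/Sₓₓ) = √(10.943/2590) = 0.0650007.
df = n − 2 = 36.
t* = t_{0.05, 36} = 1.688298.
Margin = t* × SE = 1.688298 × 0.0650007 = 0.10974.
CI: -0.278 ± 0.10974 → (-0.388, -0.168).
With 90% confidence, each one-unit increase in soil temperature is associated with a change of between -0.388 and -0.168 µmol m⁻² s⁻¹ in CO₂ flux.

(-0.388, -0.168)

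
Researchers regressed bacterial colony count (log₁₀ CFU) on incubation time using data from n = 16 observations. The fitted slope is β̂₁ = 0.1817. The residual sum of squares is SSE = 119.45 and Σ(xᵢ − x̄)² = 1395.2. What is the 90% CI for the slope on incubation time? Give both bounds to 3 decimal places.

MSE = SSE/(n − 2) = 119.45/14 = 8.53214.
SE(β̂₁) = √(MSE/Sₓₓ) = √(8.53214/1395.2) = 0.0782007.
df = n − 2 = 14.
t* = t_{0.05, 14} = 1.76131.
Margin = t* × SE = 1.76131 × 0.0782007 = 0.13774.
CI: 0.1817 ± 0.13774 → (0.044, 0.319).
With 90% confidence, each one-unit increase in incubation time is associated with a change of between 0.044 and 0.319 log₁₀ CFU in bacterial colony count.

(0.044, 0.319)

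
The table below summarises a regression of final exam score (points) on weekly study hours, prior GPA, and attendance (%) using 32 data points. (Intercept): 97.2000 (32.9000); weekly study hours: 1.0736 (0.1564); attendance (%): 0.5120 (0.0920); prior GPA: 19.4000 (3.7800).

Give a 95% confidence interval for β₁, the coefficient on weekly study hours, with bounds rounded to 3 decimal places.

(0.753, 1.394)

Read off: b = 1.0736, SE = 0.1564 for weekly study hours.
df = n − k − 1 = 32 − 3 − 1 = 28.
t* = t_{0.025, 28} = 2.048407.
Margin = t* × SE = 2.048407 × 0.1564 = 0.32037.
CI: 1.0736 ± 0.32037 → (0.753, 1.394).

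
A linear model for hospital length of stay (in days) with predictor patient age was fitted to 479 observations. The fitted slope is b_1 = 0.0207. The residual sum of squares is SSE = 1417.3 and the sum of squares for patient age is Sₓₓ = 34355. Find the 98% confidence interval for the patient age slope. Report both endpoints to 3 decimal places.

MSE = SSE/(n − 2) = 1417.3/477 = 2.97128.
SE(b_1) = √(MSE/Sₓₓ) = √(2.97128/34355) = 0.00929987.
df = n − 2 = 477.
t* = t_{0.01, 477} = 2.334191.
Margin = t* × SE = 2.334191 × 0.00929987 = 0.02171.
CI: 0.0207 ± 0.02171 → (-0.001, 0.042).
With 98% confidence, each one-unit increase in patient age is associated with a change of between -0.001 and 0.042 days in hospital length of stay.

(-0.001, 0.042)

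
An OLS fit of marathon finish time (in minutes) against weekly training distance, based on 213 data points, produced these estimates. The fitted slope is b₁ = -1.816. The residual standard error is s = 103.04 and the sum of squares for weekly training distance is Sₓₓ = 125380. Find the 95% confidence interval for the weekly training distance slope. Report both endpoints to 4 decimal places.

(-2.3896, -1.2424)

SE(b₁) = s/√Sₓₓ = 103.04/√125380 = 0.290999.
df = n − 2 = 211.
t* = t_{0.025, 211} = 1.971271.
Margin = t* × SE = 1.971271 × 0.290999 = 0.573638.
CI: -1.816 ± 0.573638 → (-2.3896, -1.2424).
With 95% confidence, each one-unit increase in weekly training distance is associated with a change of between -2.3896 and -1.2424 minutes in marathon finish time.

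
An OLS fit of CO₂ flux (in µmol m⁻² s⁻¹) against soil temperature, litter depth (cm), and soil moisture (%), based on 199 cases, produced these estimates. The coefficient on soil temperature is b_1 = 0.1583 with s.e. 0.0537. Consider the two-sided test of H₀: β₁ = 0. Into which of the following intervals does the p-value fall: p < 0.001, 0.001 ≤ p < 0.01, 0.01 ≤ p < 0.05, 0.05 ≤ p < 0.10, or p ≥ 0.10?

0.001 ≤ p < 0.01

t = 0.1583 / 0.0537 = 2.948.
df = n − k − 1 = 199 − 3 − 1 = 195.
Two-sided p = 2·P(T_{195} > |t|) ≈ 0.0036.
So 0.001 ≤ p < 0.01.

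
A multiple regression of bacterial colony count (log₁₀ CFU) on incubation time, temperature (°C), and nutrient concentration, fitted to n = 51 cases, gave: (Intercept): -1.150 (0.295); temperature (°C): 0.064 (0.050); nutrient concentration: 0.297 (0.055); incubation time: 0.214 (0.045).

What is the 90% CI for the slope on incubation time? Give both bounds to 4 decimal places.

(0.1385, 0.2895)

Read off: b = 0.214, SE = 0.045 for incubation time.
df = n − k − 1 = 51 − 3 − 1 = 47.
t* = t_{0.05, 47} = 1.677927.
Margin = t* × SE = 1.677927 × 0.045 = 0.075507.
CI: 0.214 ± 0.075507 → (0.1385, 0.2895).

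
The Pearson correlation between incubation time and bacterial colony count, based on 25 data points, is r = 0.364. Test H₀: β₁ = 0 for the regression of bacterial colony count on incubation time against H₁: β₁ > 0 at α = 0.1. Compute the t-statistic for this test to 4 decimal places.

t = 1.8743

t = r·√(n − 2)/√(1 − r²) = 0.364·√23/√0.867504 = 1.8743.
df = n − 2 = 23.
One-sided p ≈ 0.0368, which is < 0.1, so reject H₀.
There is evidence of a linear association between incubation time and bacterial colony count.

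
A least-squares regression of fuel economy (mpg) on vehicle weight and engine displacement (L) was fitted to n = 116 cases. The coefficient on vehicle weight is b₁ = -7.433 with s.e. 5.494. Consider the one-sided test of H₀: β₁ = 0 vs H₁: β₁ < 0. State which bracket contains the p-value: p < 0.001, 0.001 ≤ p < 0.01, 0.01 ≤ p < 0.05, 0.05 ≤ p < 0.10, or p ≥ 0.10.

t = -7.433 / 5.494 = -1.353.
df = n − k − 1 = 116 − 2 − 1 = 113.
One-sided p = P(T_{113} < t) ≈ 0.0894.
So 0.05 ≤ p < 0.10.

0.05 ≤ p < 0.10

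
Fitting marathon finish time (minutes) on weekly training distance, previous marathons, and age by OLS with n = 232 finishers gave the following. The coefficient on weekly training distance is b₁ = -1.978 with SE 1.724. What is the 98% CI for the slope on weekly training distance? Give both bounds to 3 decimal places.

(-6.017, 2.061)

df = n − k − 1 = 232 − 3 − 1 = 228.
t* = t_{0.01, 228} = 2.342814.
Margin = t* × SE = 2.342814 × 1.724 = 4.03901.
CI: -1.978 ± 4.03901 → (-6.017, 2.061).
With 98% confidence, each one-unit increase in weekly training distance is associated with a change of between -6.017 and 2.061 minutes in marathon finish time, holding the other predictors fixed.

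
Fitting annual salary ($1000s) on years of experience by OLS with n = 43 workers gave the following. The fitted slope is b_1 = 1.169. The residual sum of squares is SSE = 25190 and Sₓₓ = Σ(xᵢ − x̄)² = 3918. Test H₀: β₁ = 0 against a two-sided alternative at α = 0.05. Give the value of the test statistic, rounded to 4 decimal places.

t = 2.9521

MSE = SSE/(n − 2) = 25190/41 = 614.39.
SE(b_1) = √(MSE/Sₓₓ) = √(614.39/3918) = 0.395995.
t = 1.169 / 0.395995 = 2.9521.
df = n − 2 = 41.
Two-sided p ≈ 0.0052, which is < 0.05, so reject H₀.
There is evidence that years of experience is associated with annual salary.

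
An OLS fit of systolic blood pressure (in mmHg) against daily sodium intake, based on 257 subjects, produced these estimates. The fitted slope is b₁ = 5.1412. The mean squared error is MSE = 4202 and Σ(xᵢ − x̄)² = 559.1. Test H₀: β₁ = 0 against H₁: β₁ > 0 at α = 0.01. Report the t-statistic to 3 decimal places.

t = 1.875

SE(b₁) = √(MSE/Sₓₓ) = √(4202/559.1) = 2.74147.
t = 5.1412 / 2.74147 = 1.875.
df = n − 2 = 255.
One-sided p ≈ 0.0309, which is ≥ 0.01, so fail to reject H₀.
The data do not give significant evidence that the true slope on daily sodium intake is positive.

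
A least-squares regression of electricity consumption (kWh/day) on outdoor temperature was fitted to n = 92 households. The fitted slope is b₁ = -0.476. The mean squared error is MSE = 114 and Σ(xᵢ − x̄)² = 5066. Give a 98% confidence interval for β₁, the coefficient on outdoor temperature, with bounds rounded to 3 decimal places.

(-0.831, -0.121)

SE(b₁) = √(MSE/Sₓₓ) = √(114/5066) = 0.15001.
df = n − 2 = 90.
t* = t_{0.01, 90} = 2.368497.
Margin = t* × SE = 2.368497 × 0.15001 = 0.35530.
CI: -0.476 ± 0.35530 → (-0.831, -0.121).
With 98% confidence, each one-unit increase in outdoor temperature is associated with a change of between -0.831 and -0.121 kWh/day in electricity consumption.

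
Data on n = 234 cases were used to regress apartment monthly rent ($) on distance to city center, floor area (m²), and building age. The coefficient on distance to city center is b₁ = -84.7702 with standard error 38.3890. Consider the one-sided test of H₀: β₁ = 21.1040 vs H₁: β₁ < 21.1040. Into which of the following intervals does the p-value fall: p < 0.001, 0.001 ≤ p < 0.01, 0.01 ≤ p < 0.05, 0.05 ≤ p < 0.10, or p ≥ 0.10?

0.001 ≤ p < 0.01

t = (-84.7702 − 21.1040) / 38.3890 = -2.758.
df = n − k − 1 = 234 − 3 − 1 = 230.
One-sided p = P(T_{230} < t) ≈ 0.0031.
So 0.001 ≤ p < 0.01.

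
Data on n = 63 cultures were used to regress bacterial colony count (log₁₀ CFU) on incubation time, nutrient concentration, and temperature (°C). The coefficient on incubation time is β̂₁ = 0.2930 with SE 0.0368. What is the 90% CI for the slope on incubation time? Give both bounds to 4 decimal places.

(0.2315, 0.3545)

df = n − k − 1 = 63 − 3 − 1 = 59.
t* = t_{0.05, 59} = 1.671093.
Margin = t* × SE = 1.671093 × 0.0368 = 0.061496.
CI: 0.2930 ± 0.061496 → (0.2315, 0.3545).
With 90% confidence, each one-unit increase in incubation time is associated with a change of between 0.2315 and 0.3545 log₁₀ CFU in bacterial colony count, holding the other predictors fixed.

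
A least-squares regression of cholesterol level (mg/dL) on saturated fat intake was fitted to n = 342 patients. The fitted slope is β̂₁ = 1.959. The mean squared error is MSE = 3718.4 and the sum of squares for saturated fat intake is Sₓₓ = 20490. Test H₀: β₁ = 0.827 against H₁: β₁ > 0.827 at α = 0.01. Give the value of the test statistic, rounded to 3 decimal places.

SE(β̂₁) = √(MSE/Sₓₓ) = √(3718.4/20490) = 0.425998.
t = (1.959 − 0.827) / 0.425998 = 2.657.
df = n − 2 = 340.
One-sided p ≈ 0.0041, which is < 0.01, so reject H₀.
There is evidence that the true slope on saturated fat intake exceeds 0.827 mg/dL per unit.

t = 2.657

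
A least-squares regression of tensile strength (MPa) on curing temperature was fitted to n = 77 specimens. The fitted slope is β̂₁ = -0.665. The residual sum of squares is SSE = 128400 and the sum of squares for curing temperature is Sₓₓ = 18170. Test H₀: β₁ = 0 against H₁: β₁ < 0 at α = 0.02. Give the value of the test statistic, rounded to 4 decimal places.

MSE = SSE/(n − 2) = 128400/75 = 1712.
SE(β̂₁) = √(MSE/Sₓₓ) = √(1712/18170) = 0.306955.
t = -0.665 / 0.306955 = -2.1664.
df = n − 2 = 75.
One-sided p ≈ 0.0167, which is < 0.02, so reject H₀.
There is evidence that the true slope on curing temperature is negative.

t = -2.1664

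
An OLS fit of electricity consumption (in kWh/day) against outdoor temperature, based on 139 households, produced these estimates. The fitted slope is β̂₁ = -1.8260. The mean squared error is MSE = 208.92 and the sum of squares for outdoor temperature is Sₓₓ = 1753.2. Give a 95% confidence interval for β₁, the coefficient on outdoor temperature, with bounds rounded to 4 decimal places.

(-2.5086, -1.1434)

SE(β̂₁) = √(MSE/Sₓₓ) = √(208.92/1753.2) = 0.345203.
df = n − 2 = 137.
t* = t_{0.025, 137} = 1.977431.
Margin = t* × SE = 1.977431 × 0.345203 = 0.682615.
CI: -1.8260 ± 0.682615 → (-2.5086, -1.1434).
With 95% confidence, each one-unit increase in outdoor temperature is associated with a change of between -2.5086 and -1.1434 kWh/day in electricity consumption.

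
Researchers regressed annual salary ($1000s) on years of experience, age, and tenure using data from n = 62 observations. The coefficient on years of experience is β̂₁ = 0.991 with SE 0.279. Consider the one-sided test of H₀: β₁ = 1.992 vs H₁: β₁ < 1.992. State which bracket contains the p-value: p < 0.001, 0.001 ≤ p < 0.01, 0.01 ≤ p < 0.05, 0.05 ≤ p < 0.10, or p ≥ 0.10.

t = (0.991 − 1.992) / 0.279 = -3.588.
df = n − k − 1 = 62 − 3 − 1 = 58.
One-sided p = P(T_{58} < t) ≈ 0.0003.
So p < 0.001.

p < 0.001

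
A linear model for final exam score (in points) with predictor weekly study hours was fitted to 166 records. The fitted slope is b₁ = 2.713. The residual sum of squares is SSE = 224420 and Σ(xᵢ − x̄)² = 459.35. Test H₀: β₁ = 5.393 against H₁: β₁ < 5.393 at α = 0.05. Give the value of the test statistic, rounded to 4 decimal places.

MSE = SSE/(n − 2) = 224420/164 = 1368.41.
SE(b₁) = √(MSE/Sₓₓ) = √(1368.41/459.35) = 1.72598.
t = (2.713 − 5.393) / 1.72598 = -1.5527.
df = n − 2 = 164.
One-sided p ≈ 0.0612, which is ≥ 0.05, so fail to reject H₀.
The data do not give significant evidence that the true slope on weekly study hours is below 5.393 points per unit.

t = -1.5527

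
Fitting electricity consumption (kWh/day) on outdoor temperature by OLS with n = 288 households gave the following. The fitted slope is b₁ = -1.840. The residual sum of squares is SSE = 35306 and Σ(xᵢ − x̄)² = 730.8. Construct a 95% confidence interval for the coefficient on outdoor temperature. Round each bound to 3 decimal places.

(-2.649, -1.031)

MSE = SSE/(n − 2) = 35306/286 = 123.448.
SE(b₁) = √(MSE/Sₓₓ) = √(123.448/730.8) = 0.411.
df = n − 2 = 286.
t* = t_{0.025, 286} = 1.968293.
Margin = t* × SE = 1.968293 × 0.411 = 0.80897.
CI: -1.840 ± 0.80897 → (-2.649, -1.031).
With 95% confidence, each one-unit increase in outdoor temperature is associated with a change of between -2.649 and -1.031 kWh/day in electricity consumption.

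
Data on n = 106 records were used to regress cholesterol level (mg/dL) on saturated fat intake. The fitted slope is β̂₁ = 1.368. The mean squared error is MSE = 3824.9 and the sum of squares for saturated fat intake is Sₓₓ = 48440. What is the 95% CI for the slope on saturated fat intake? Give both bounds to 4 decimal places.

(0.8108, 1.9252)

SE(β̂₁) = √(MSE/Sₓₓ) = √(3824.9/48440) = 0.281001.
df = n − 2 = 104.
t* = t_{0.025, 104} = 1.983038.
Margin = t* × SE = 1.983038 × 0.281001 = 0.557236.
CI: 1.368 ± 0.557236 → (0.8108, 1.9252).
With 95% confidence, each one-unit increase in saturated fat intake is associated with a change of between 0.8108 and 1.9252 mg/dL in cholesterol level.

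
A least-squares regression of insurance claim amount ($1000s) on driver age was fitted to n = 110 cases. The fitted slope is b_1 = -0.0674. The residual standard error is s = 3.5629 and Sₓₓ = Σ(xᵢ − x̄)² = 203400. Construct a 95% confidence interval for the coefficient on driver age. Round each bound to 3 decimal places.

SE(b_1) = s/√Sₓₓ = 3.5629/√203400 = 0.00790002.
df = n − 2 = 108.
t* = t_{0.025, 108} = 1.982173.
Margin = t* × SE = 1.982173 × 0.00790002 = 0.01566.
CI: -0.0674 ± 0.01566 → (-0.083, -0.052).
With 95% confidence, each one-unit increase in driver age is associated with a change of between -0.083 and -0.052 $1000s in insurance claim amount.

(-0.083, -0.052)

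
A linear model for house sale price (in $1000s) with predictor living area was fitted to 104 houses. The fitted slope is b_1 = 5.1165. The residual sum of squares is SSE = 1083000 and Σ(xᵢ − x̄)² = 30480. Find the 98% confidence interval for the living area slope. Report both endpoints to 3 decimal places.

MSE = SSE/(n − 2) = 1083000/102 = 10617.6.
SE(b_1) = √(MSE/Sₓₓ) = √(10617.6/30480) = 0.59021.
df = n − 2 = 102.
t* = t_{0.01, 102} = 2.363464.
Margin = t* × SE = 2.363464 × 0.59021 = 1.39494.
CI: 5.1165 ± 1.39494 → (3.722, 6.511).
With 98% confidence, each one-unit increase in living area is associated with a change of between 3.722 and 6.511 $1000s in house sale price.

(3.722, 6.511)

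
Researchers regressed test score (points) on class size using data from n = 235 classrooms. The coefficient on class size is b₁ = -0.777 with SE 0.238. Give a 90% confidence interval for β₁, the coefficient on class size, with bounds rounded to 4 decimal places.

(-1.1700, -0.3840)

df = n − 2 = 235 − 2 = 233.
t* = t_{0.05, 233} = 1.65142.
Margin = t* × SE = 1.65142 × 0.238 = 0.393038.
CI: -0.777 ± 0.393038 → (-1.1700, -0.3840).
With 90% confidence, each one-unit increase in class size is associated with a change of between -1.1700 and -0.3840 points in test score.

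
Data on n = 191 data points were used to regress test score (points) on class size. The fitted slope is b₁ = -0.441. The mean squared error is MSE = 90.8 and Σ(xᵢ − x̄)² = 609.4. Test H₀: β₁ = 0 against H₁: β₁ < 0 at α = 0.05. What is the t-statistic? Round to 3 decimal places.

t = -1.142

SE(b₁) = √(MSE/Sₓₓ) = √(90.8/609.4) = 0.386004.
t = -0.441 / 0.386004 = -1.142.
df = n − 2 = 189.
One-sided p ≈ 0.1274, which is ≥ 0.05, so fail to reject H₀.
The data do not give significant evidence that the true slope on class size is negative.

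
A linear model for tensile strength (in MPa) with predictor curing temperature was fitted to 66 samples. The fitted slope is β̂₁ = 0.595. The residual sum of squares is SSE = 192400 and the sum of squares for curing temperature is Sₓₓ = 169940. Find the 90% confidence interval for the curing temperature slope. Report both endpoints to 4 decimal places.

MSE = SSE/(n − 2) = 192400/64 = 3006.25.
SE(β̂₁) = √(MSE/Sₓₓ) = √(3006.25/169940) = 0.133004.
df = n − 2 = 64.
t* = t_{0.05, 64} = 1.669013.
Margin = t* × SE = 1.669013 × 0.133004 = 0.221985.
CI: 0.595 ± 0.221985 → (0.3730, 0.8170).
With 90% confidence, each one-unit increase in curing temperature is associated with a change of between 0.3730 and 0.8170 MPa in tensile strength.

(0.3730, 0.8170)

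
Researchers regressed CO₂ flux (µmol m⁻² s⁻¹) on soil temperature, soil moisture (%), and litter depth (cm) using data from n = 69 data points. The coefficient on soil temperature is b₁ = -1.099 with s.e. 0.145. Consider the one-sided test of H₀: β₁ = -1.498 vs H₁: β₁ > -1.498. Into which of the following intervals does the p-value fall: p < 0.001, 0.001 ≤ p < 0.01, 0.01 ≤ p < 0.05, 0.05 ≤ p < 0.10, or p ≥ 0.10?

t = (-1.099 − (-1.498)) / 0.145 = 2.752.
df = n − k − 1 = 69 − 3 − 1 = 65.
One-sided p = P(T_{65} > t) ≈ 0.0038.
So 0.001 ≤ p < 0.01.

0.001 ≤ p < 0.01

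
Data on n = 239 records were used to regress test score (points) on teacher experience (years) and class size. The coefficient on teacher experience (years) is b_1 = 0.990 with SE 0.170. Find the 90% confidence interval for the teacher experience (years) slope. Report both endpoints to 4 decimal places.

(0.7093, 1.2707)

df = n − k − 1 = 239 − 2 − 1 = 236.
t* = t_{0.05, 236} = 1.651336.
Margin = t* × SE = 1.651336 × 0.170 = 0.280727.
CI: 0.990 ± 0.280727 → (0.7093, 1.2707).
With 90% confidence, each one-unit increase in teacher experience (years) is associated with a change of between 0.7093 and 1.2707 points in test score, holding the other predictors fixed.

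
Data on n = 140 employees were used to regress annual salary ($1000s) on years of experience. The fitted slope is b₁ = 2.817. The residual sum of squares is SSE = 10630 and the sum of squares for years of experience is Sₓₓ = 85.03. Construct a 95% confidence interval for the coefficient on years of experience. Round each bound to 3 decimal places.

(0.935, 4.699)

MSE = SSE/(n − 2) = 10630/138 = 77.029.
SE(b₁) = √(MSE/Sₓₓ) = √(77.029/85.03) = 0.95179.
df = n − 2 = 138.
t* = t_{0.025, 138} = 1.977304.
Margin = t* × SE = 1.977304 × 0.95179 = 1.88198.
CI: 2.817 ± 1.88198 → (0.935, 4.699).
With 95% confidence, each one-unit increase in years of experience is associated with a change of between 0.935 and 4.699 $1000s in annual salary.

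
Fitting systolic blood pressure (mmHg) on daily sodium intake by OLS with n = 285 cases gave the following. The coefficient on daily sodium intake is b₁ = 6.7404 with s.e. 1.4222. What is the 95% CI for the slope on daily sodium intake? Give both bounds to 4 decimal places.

df = n − 2 = 285 − 2 = 283.
t* = t_{0.025, 283} = 1.968382.
Margin = t* × SE = 1.968382 × 1.4222 = 2.799433.
CI: 6.7404 ± 2.799433 → (3.9410, 9.5398).
With 95% confidence, each one-unit increase in daily sodium intake is associated with a change of between 3.9410 and 9.5398 mmHg in systolic blood pressure.

(3.9410, 9.5398)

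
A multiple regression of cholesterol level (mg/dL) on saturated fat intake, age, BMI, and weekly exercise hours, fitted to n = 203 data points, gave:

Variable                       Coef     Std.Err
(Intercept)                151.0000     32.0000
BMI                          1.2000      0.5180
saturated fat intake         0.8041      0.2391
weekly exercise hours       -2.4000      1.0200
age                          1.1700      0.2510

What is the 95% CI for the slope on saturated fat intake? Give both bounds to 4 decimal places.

Read off: b = 0.8041, SE = 0.2391 for saturated fat intake.
df = n − k − 1 = 203 − 4 − 1 = 198.
t* = t_{0.025, 198} = 1.972017.
Margin = t* × SE = 1.972017 × 0.2391 = 0.471509.
CI: 0.8041 ± 0.471509 → (0.3326, 1.2756).

(0.3326, 1.2756)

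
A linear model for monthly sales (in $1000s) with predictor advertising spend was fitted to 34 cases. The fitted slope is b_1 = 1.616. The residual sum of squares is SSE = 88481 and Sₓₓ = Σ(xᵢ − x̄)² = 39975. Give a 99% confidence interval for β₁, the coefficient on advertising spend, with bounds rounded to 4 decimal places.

MSE = SSE/(n − 2) = 88481/32 = 2765.03.
SE(b_1) = √(MSE/Sₓₓ) = √(2765.03/39975) = 0.263.
df = n − 2 = 32.
t* = t_{0.005, 32} = 2.738481.
Margin = t* × SE = 2.738481 × 0.263 = 0.720221.
CI: 1.616 ± 0.720221 → (0.8958, 2.3362).
With 99% confidence, each one-unit increase in advertising spend is associated with a change of between 0.8958 and 2.3362 $1000s in monthly sales.

(0.8958, 2.3362)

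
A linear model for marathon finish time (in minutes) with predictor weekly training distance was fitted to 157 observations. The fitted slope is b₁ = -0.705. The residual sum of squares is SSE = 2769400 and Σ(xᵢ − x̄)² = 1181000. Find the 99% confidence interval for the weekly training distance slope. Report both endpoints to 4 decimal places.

(-1.0258, -0.3842)

MSE = SSE/(n − 2) = 2769400/155 = 17867.1.
SE(b₁) = √(MSE/Sₓₓ) = √(17867.1/1181000) = 0.122999.
df = n − 2 = 155.
t* = t_{0.005, 155} = 2.60792.
Margin = t* × SE = 2.60792 × 0.122999 = 0.320772.
CI: -0.705 ± 0.320772 → (-1.0258, -0.3842).
With 99% confidence, each one-unit increase in weekly training distance is associated with a change of between -1.0258 and -0.3842 minutes in marathon finish time.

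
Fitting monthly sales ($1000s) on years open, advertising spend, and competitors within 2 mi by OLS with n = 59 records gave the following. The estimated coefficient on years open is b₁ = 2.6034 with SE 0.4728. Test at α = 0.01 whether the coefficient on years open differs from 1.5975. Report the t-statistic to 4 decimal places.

t = 2.1275

H₀: β₁ = 1.5975 vs H₁: β₁ ≠ 1.5975.
t = (b₁ − β₁⁰)/SE = (2.6034 − 1.5975) / 0.4728 = 2.1275.
df = n − k − 1 = 59 − 3 − 1 = 55.
Two-sided p ≈ 0.0379, which is ≥ 0.01, so fail to reject H₀.
The data are consistent with a true slope of 1.5975 $1000s per unit of years open, holding the other predictors fixed.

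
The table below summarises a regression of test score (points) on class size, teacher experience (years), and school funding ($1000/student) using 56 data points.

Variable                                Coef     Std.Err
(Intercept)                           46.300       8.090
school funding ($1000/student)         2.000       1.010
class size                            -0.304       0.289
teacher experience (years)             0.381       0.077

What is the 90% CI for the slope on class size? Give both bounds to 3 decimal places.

(-0.788, 0.180)

Read off: b = -0.304, SE = 0.289 for class size.
df = n − k − 1 = 56 − 3 − 1 = 52.
t* = t_{0.05, 52} = 1.674689.
Margin = t* × SE = 1.674689 × 0.289 = 0.48399.
CI: -0.304 ± 0.48399 → (-0.788, 0.180).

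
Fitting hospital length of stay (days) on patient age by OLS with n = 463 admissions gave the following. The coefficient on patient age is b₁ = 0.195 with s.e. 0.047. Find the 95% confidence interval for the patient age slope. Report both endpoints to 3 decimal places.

df = n − 2 = 463 − 2 = 461.
t* = t_{0.025, 461} = 1.965123.
Margin = t* × SE = 1.965123 × 0.047 = 0.09236.
CI: 0.195 ± 0.09236 → (0.103, 0.287).
With 95% confidence, each one-unit increase in patient age is associated with a change of between 0.103 and 0.287 days in hospital length of stay.

(0.103, 0.287)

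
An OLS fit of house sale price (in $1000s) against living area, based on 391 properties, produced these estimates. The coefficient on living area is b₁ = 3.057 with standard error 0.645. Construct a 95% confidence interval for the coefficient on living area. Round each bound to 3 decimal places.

(1.789, 4.325)

df = n − 2 = 391 − 2 = 389.
t* = t_{0.025, 389} = 1.966081.
Margin = t* × SE = 1.966081 × 0.645 = 1.26812.
CI: 3.057 ± 1.26812 → (1.789, 4.325).
With 95% confidence, each one-unit increase in living area is associated with a change of between 1.789 and 4.325 $1000s in house sale price.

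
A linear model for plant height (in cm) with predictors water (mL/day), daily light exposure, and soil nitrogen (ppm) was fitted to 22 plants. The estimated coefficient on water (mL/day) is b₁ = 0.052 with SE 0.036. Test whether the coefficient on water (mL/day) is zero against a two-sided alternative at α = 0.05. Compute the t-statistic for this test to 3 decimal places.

t = 1.444

H₀: β₁ = 0 vs H₁: β₁ ≠ 0.
t = (b₁ − β₁⁰)/SE = 0.052 / 0.036 = 1.444.
df = n − k − 1 = 22 − 3 − 1 = 18.
Two-sided p ≈ 0.1658, which is ≥ 0.05, so fail to reject H₀.
The data do not give significant evidence of an association between water (mL/day) and plant height, after adjusting for the other predictors.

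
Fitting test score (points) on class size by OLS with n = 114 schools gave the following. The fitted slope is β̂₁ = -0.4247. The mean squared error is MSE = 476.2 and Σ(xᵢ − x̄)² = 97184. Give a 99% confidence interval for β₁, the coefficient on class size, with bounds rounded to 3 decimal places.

SE(β̂₁) = √(MSE/Sₓₓ) = √(476.2/97184) = 0.0699999.
df = n − 2 = 112.
t* = t_{0.005, 112} = 2.62044.
Margin = t* × SE = 2.62044 × 0.0699999 = 0.18343.
CI: -0.4247 ± 0.18343 → (-0.608, -0.241).
With 99% confidence, each one-unit increase in class size is associated with a change of between -0.608 and -0.241 points in test score.

(-0.608, -0.241)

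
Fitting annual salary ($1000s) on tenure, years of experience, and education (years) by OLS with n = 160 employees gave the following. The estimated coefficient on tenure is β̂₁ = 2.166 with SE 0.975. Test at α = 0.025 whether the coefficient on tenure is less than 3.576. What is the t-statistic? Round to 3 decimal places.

H₀: β₁ = 3.576 vs H₁: β₁ < 3.576.
t = (β̂₁ − β₁⁰)/SE = (2.166 − 3.576) / 0.975 = -1.446.
df = n − k − 1 = 160 − 3 − 1 = 156.
One-sided p ≈ 0.0751, which is ≥ 0.025, so fail to reject H₀.
The data do not give significant evidence that the true slope on tenure is below 3.576 $1000s per unit, holding the other predictors fixed.

t = -1.446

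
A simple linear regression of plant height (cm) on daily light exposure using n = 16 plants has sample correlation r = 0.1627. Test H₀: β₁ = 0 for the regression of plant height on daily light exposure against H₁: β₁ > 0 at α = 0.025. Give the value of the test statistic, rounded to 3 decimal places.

t = 0.617

t = r·√(n − 2)/√(1 − r²) = 0.1627·√14/√0.973529 = 0.617.
df = n − 2 = 14.
One-sided p ≈ 0.2736, which is ≥ 0.025, so fail to reject H₀.
The data do not give significant evidence of a linear association between daily light exposure and plant height.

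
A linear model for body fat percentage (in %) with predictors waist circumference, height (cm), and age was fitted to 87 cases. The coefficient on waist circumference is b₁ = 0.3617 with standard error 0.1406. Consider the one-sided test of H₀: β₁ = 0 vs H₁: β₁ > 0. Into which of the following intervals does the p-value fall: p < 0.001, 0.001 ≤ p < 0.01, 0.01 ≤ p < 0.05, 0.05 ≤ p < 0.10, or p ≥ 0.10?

t = 0.3617 / 0.1406 = 2.573.
df = n − k − 1 = 87 − 3 − 1 = 83.
One-sided p = P(T_{83} > t) ≈ 0.0059.
So 0.001 ≤ p < 0.01.

0.001 ≤ p < 0.01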